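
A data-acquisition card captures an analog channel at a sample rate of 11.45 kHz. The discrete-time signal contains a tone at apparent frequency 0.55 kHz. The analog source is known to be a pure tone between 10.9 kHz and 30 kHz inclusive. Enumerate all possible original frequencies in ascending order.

10.9 kHz, 12 kHz, 22.35 kHz, 23.45 kHz

Frequencies that alias to 0.55 kHz are k·fs ± 0.55 kHz for integer k ≥ 0.
k=0: 0.55 kHz.
k=1: 10.9 kHz, 12 kHz.
k=2: 22.35 kHz, 23.45 kHz.
k=3: 33.8 kHz, 34.9 kHz.
Within [10.9 kHz, 30 kHz]: 10.9 kHz, 12 kHz, 22.35 kHz, 23.45 kHz.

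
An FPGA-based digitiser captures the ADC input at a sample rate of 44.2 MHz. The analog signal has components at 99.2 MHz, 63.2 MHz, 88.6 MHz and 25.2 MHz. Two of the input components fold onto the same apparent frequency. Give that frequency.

19 MHz

fs/2 = 22.1 MHz.
99.2 MHz mod fs = 10.8 MHz.
10.8 MHz ≤ fs/2 = 22.1 MHz, appears at 10.8 MHz.
63.2 MHz mod fs = 19 MHz.
19 MHz ≤ fs/2 = 22.1 MHz, appears at 19 MHz.
88.6 MHz mod fs = 0.2 MHz.
0.2 MHz ≤ fs/2 = 22.1 MHz, appears at 0.2 MHz.
25.2 MHz > fs/2 = 22.1 MHz, folds to fs − 25.2 MHz = 19 MHz.
25.2 MHz and 63.2 MHz both map to 19 MHz.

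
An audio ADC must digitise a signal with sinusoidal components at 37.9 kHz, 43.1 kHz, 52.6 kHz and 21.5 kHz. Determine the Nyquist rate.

105.2 kHz

Highest-frequency component: 52.6 kHz.
Nyquist rate = 2 × 52.6 kHz = 105.2 kHz.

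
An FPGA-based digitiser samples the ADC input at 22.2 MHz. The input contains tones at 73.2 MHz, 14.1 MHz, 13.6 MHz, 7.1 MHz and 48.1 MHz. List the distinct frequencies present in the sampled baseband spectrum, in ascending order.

fs/2 = 11.1 MHz.
73.2 MHz mod fs = 6.6 MHz.
6.6 MHz ≤ fs/2 = 11.1 MHz, appears at 6.6 MHz.
14.1 MHz > fs/2 = 11.1 MHz, folds to fs − 14.1 MHz = 8.1 MHz.
13.6 MHz > fs/2 = 11.1 MHz, folds to fs − 13.6 MHz = 8.6 MHz.
7.1 MHz ≤ fs/2 = 11.1 MHz, passes unchanged.
48.1 MHz mod fs = 3.7 MHz.
3.7 MHz ≤ fs/2 = 11.1 MHz, appears at 3.7 MHz.
Distinct values: {3.7 MHz, 6.6 MHz, 7.1 MHz, 8.1 MHz, 8.6 MHz}.

3.7 MHz, 6.6 MHz, 7.1 MHz, 8.1 MHz, 8.6 MHz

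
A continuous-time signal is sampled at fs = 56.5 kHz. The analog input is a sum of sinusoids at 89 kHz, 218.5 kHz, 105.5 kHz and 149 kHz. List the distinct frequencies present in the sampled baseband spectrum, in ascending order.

7.5 kHz, 20.5 kHz, 24 kHz

fs/2 = 28.25 kHz.
89 kHz mod fs = 32.5 kHz.
32.5 kHz > fs/2 = 28.25 kHz, folds to fs − 32.5 kHz = 24 kHz.
218.5 kHz mod fs = 49 kHz.
49 kHz > fs/2 = 28.25 kHz, folds to fs − 49 kHz = 7.5 kHz.
105.5 kHz mod fs = 49 kHz.
49 kHz > fs/2 = 28.25 kHz, folds to fs − 49 kHz = 7.5 kHz.
149 kHz mod fs = 36 kHz.
36 kHz > fs/2 = 28.25 kHz, folds to fs − 36 kHz = 20.5 kHz.
Distinct values: {7.5 kHz, 20.5 kHz, 24 kHz}.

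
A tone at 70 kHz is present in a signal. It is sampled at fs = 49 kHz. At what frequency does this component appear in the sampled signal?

70 kHz mod fs = 21 kHz.
21 kHz ≤ fs/2 = 24.5 kHz, appears at 21 kHz.

21 kHz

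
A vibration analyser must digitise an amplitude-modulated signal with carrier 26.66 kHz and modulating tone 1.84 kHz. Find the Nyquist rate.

57 kHz

AM sidebands sit at fc ± fm = 24.82 kHz and 28.5 kHz.
Highest-frequency component: 28.5 kHz.
Nyquist rate = 2 × 28.5 kHz = 57 kHz.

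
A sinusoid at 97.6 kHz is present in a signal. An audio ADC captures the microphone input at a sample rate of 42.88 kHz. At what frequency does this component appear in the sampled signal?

97.6 kHz mod fs = 11.84 kHz.
11.84 kHz ≤ fs/2 = 21.44 kHz, appears at 11.84 kHz.

11.84 kHz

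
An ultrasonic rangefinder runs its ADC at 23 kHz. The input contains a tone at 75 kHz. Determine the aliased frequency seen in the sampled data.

6 kHz

75 kHz mod fs = 6 kHz.
6 kHz ≤ fs/2 = 11.5 kHz, appears at 6 kHz.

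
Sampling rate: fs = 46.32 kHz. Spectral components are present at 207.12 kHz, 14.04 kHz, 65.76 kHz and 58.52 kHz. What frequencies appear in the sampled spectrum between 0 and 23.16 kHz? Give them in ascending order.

12.2 kHz, 14.04 kHz, 19.44 kHz, 21.84 kHz

fs/2 = 23.16 kHz.
207.12 kHz mod fs = 21.84 kHz.
21.84 kHz ≤ fs/2 = 23.16 kHz, appears at 21.84 kHz.
14.04 kHz ≤ fs/2 = 23.16 kHz, passes unchanged.
65.76 kHz mod fs = 19.44 kHz.
19.44 kHz ≤ fs/2 = 23.16 kHz, appears at 19.44 kHz.
58.52 kHz mod fs = 12.2 kHz.
12.2 kHz ≤ fs/2 = 23.16 kHz, appears at 12.2 kHz.
Distinct values: {12.2 kHz, 14.04 kHz, 19.44 kHz, 21.84 kHz}.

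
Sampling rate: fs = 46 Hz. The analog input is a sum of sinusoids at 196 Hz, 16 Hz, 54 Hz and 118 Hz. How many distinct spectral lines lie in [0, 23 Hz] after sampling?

4

fs/2 = 23 Hz.
196 Hz mod fs = 12 Hz.
12 Hz ≤ fs/2 = 23 Hz, appears at 12 Hz.
16 Hz ≤ fs/2 = 23 Hz, passes unchanged.
54 Hz mod fs = 8 Hz.
8 Hz ≤ fs/2 = 23 Hz, appears at 8 Hz.
118 Hz mod fs = 26 Hz.
26 Hz > fs/2 = 23 Hz, folds to fs − 26 Hz = 20 Hz.
Distinct values: {8 Hz, 12 Hz, 16 Hz, 20 Hz} → 4.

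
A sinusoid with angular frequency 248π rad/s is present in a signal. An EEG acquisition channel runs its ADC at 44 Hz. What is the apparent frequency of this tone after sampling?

8 Hz

ω = 248π rad/s → f = ω/(2π) = 124 Hz.
124 Hz mod fs = 36 Hz.
36 Hz > fs/2 = 22 Hz, folds to fs − 36 Hz = 8 Hz.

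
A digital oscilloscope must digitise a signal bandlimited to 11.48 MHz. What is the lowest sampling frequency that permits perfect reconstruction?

22.96 MHz

Nyquist rate = 2 × 11.48 MHz = 22.96 MHz.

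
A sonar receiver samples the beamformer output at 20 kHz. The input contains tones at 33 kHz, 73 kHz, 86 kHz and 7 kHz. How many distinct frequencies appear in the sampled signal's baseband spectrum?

fs/2 = 10 kHz.
33 kHz mod fs = 13 kHz.
13 kHz > fs/2 = 10 kHz, folds to fs − 13 kHz = 7 kHz.
73 kHz mod fs = 13 kHz.
13 kHz > fs/2 = 10 kHz, folds to fs − 13 kHz = 7 kHz.
86 kHz mod fs = 6 kHz.
6 kHz ≤ fs/2 = 10 kHz, appears at 6 kHz.
7 kHz ≤ fs/2 = 10 kHz, passes unchanged.
Distinct values: {6 kHz, 7 kHz} → 2.

2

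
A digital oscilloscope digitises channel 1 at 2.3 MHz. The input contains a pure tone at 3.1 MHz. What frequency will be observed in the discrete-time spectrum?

0.8 MHz

3.1 MHz mod fs = 0.8 MHz.
0.8 MHz ≤ fs/2 = 1.15 MHz, appears at 0.8 MHz.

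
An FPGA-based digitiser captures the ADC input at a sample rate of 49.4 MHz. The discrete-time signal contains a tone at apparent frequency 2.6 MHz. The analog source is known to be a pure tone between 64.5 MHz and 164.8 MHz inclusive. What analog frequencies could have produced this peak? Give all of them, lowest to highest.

Frequencies that alias to 2.6 MHz are k·fs ± 2.6 MHz for integer k ≥ 0.
k=0: 2.6 MHz.
k=1: 46.8 MHz, 52 MHz.
k=2: 96.2 MHz, 101.4 MHz.
k=3: 145.6 MHz, 150.8 MHz.
k=4: 195 MHz, 200.2 MHz.
Within [64.5 MHz, 164.8 MHz]: 96.2 MHz, 101.4 MHz, 145.6 MHz, 150.8 MHz.

96.2 MHz, 101.4 MHz, 145.6 MHz, 150.8 MHz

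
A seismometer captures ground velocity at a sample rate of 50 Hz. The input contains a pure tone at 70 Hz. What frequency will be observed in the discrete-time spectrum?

20 Hz

70 Hz mod fs = 20 Hz.
20 Hz ≤ fs/2 = 25 Hz, appears at 20 Hz.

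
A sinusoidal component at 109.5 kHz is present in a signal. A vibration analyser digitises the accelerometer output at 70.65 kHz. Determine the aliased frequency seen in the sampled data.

109.5 kHz mod fs = 38.85 kHz.
38.85 kHz > fs/2 = 35.325 kHz, folds to fs − 38.85 kHz = 31.8 kHz.

31.8 kHz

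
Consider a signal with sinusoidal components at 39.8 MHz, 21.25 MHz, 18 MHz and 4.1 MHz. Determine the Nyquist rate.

79.6 MHz

Highest-frequency component: 39.8 MHz.
Nyquist rate = 2 × 39.8 MHz = 79.6 MHz.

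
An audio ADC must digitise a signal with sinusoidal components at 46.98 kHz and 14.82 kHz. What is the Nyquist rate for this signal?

93.96 kHz

Highest-frequency component: 46.98 kHz.
Nyquist rate = 2 × 46.98 kHz = 93.96 kHz.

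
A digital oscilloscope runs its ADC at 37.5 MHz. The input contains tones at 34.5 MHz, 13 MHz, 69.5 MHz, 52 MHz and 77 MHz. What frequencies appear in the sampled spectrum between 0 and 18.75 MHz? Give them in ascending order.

2 MHz, 3 MHz, 5.5 MHz, 13 MHz, 14.5 MHz

fs/2 = 18.75 MHz.
34.5 MHz > fs/2 = 18.75 MHz, folds to fs − 34.5 MHz = 3 MHz.
13 MHz ≤ fs/2 = 18.75 MHz, passes unchanged.
69.5 MHz mod fs = 32 MHz.
32 MHz > fs/2 = 18.75 MHz, folds to fs − 32 MHz = 5.5 MHz.
52 MHz mod fs = 14.5 MHz.
14.5 MHz ≤ fs/2 = 18.75 MHz, appears at 14.5 MHz.
77 MHz mod fs = 2 MHz.
2 MHz ≤ fs/2 = 18.75 MHz, appears at 2 MHz.
Distinct values: {2 MHz, 3 MHz, 5.5 MHz, 13 MHz, 14.5 MHz}.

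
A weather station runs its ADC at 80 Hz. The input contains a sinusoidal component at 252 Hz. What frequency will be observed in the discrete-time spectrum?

12 Hz

252 Hz mod fs = 12 Hz.
12 Hz ≤ fs/2 = 40 Hz, appears at 12 Hz.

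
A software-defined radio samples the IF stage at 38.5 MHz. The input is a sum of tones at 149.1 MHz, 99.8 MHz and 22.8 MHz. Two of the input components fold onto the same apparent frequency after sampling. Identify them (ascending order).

22.8 MHz, 99.8 MHz

fs/2 = 19.25 MHz.
149.1 MHz mod fs = 33.6 MHz.
33.6 MHz > fs/2 = 19.25 MHz, folds to fs − 33.6 MHz = 4.9 MHz.
99.8 MHz mod fs = 22.8 MHz.
22.8 MHz > fs/2 = 19.25 MHz, folds to fs − 22.8 MHz = 15.7 MHz.
22.8 MHz > fs/2 = 19.25 MHz, folds to fs − 22.8 MHz = 15.7 MHz.
22.8 MHz and 99.8 MHz both map to 15.7 MHz.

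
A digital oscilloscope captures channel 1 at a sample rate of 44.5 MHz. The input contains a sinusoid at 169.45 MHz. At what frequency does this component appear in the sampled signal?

8.55 MHz

169.45 MHz mod fs = 35.95 MHz.
35.95 MHz > fs/2 = 22.25 MHz, folds to fs − 35.95 MHz = 8.55 MHz.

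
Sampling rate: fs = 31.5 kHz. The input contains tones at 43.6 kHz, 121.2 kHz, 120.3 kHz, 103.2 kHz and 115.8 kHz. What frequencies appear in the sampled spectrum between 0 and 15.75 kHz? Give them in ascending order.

fs/2 = 15.75 kHz.
43.6 kHz mod fs = 12.1 kHz.
12.1 kHz ≤ fs/2 = 15.75 kHz, appears at 12.1 kHz.
121.2 kHz mod fs = 26.7 kHz.
26.7 kHz > fs/2 = 15.75 kHz, folds to fs − 26.7 kHz = 4.8 kHz.
120.3 kHz mod fs = 25.8 kHz.
25.8 kHz > fs/2 = 15.75 kHz, folds to fs − 25.8 kHz = 5.7 kHz.
103.2 kHz mod fs = 8.7 kHz.
8.7 kHz ≤ fs/2 = 15.75 kHz, appears at 8.7 kHz.
115.8 kHz mod fs = 21.3 kHz.
21.3 kHz > fs/2 = 15.75 kHz, folds to fs − 21.3 kHz = 10.2 kHz.
Distinct values: {4.8 kHz, 5.7 kHz, 8.7 kHz, 10.2 kHz, 12.1 kHz}.

4.8 kHz, 5.7 kHz, 8.7 kHz, 10.2 kHz, 12.1 kHz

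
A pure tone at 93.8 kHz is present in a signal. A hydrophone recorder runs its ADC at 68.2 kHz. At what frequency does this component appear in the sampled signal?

25.6 kHz

93.8 kHz mod fs = 25.6 kHz.
25.6 kHz ≤ fs/2 = 34.1 kHz, appears at 25.6 kHz.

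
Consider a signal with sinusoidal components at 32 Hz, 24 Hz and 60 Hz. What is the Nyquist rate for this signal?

Highest-frequency component: 60 Hz.
Nyquist rate = 2 × 60 Hz = 120 Hz.

120 Hz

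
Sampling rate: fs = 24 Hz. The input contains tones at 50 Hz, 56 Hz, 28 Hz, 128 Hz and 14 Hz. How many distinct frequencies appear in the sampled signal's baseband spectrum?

fs/2 = 12 Hz.
50 Hz mod fs = 2 Hz.
2 Hz ≤ fs/2 = 12 Hz, appears at 2 Hz.
56 Hz mod fs = 8 Hz.
8 Hz ≤ fs/2 = 12 Hz, appears at 8 Hz.
28 Hz mod fs = 4 Hz.
4 Hz ≤ fs/2 = 12 Hz, appears at 4 Hz.
128 Hz mod fs = 8 Hz.
8 Hz ≤ fs/2 = 12 Hz, appears at 8 Hz.
14 Hz > fs/2 = 12 Hz, folds to fs − 14 Hz = 10 Hz.
Distinct values: {2 Hz, 4 Hz, 8 Hz, 10 Hz} → 4.

4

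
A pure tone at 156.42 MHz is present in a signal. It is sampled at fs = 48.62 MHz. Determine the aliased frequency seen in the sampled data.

156.42 MHz mod fs = 10.56 MHz.
10.56 MHz ≤ fs/2 = 24.31 MHz, appears at 10.56 MHz.

10.56 MHz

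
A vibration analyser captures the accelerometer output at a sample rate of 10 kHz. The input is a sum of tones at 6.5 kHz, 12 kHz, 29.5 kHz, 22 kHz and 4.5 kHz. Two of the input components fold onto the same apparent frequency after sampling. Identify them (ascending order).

12 kHz, 22 kHz

fs/2 = 5 kHz.
6.5 kHz > fs/2 = 5 kHz, folds to fs − 6.5 kHz = 3.5 kHz.
12 kHz mod fs = 2 kHz.
2 kHz ≤ fs/2 = 5 kHz, appears at 2 kHz.
29.5 kHz mod fs = 9.5 kHz.
9.5 kHz > fs/2 = 5 kHz, folds to fs − 9.5 kHz = 0.5 kHz.
22 kHz mod fs = 2 kHz.
2 kHz ≤ fs/2 = 5 kHz, appears at 2 kHz.
4.5 kHz ≤ fs/2 = 5 kHz, passes unchanged.
12 kHz and 22 kHz both map to 2 kHz.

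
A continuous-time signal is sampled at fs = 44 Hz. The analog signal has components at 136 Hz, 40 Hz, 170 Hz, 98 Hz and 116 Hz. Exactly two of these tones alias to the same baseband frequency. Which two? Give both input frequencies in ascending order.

40 Hz, 136 Hz

fs/2 = 22 Hz.
136 Hz mod fs = 4 Hz.
4 Hz ≤ fs/2 = 22 Hz, appears at 4 Hz.
40 Hz > fs/2 = 22 Hz, folds to fs − 40 Hz = 4 Hz.
170 Hz mod fs = 38 Hz.
38 Hz > fs/2 = 22 Hz, folds to fs − 38 Hz = 6 Hz.
98 Hz mod fs = 10 Hz.
10 Hz ≤ fs/2 = 22 Hz, appears at 10 Hz.
116 Hz mod fs = 28 Hz.
28 Hz > fs/2 = 22 Hz, folds to fs − 28 Hz = 16 Hz.
40 Hz and 136 Hz both map to 4 Hz.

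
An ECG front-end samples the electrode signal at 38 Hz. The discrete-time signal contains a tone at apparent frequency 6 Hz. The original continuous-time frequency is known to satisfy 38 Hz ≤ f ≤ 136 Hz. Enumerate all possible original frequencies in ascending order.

44 Hz, 70 Hz, 82 Hz, 108 Hz, 120 Hz

Frequencies that alias to 6 Hz are k·fs ± 6 Hz for integer k ≥ 0.
k=0: 6 Hz.
k=1: 32 Hz, 44 Hz.
k=2: 70 Hz, 82 Hz.
k=3: 108 Hz, 120 Hz.
k=4: 146 Hz, 158 Hz.
Within [38 Hz, 136 Hz]: 44 Hz, 70 Hz, 82 Hz, 108 Hz, 120 Hz.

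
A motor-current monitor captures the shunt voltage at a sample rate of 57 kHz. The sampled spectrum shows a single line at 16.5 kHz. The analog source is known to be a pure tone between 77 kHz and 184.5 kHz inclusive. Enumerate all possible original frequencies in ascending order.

97.5 kHz, 130.5 kHz, 154.5 kHz

Frequencies that alias to 16.5 kHz are k·fs ± 16.5 kHz for integer k ≥ 0.
k=0: 16.5 kHz.
k=1: 40.5 kHz, 73.5 kHz.
k=2: 97.5 kHz, 130.5 kHz.
k=3: 154.5 kHz, 187.5 kHz.
k=4: 211.5 kHz, 244.5 kHz.
Within [77 kHz, 184.5 kHz]: 97.5 kHz, 130.5 kHz, 154.5 kHz.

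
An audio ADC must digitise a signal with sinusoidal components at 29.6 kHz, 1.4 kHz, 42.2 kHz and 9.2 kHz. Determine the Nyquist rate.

Highest-frequency component: 42.2 kHz.
Nyquist rate = 2 × 42.2 kHz = 84.4 kHz.

84.4 kHz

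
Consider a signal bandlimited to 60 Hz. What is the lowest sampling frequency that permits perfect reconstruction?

Nyquist rate = 2 × 60 Hz = 120 Hz.

120 Hz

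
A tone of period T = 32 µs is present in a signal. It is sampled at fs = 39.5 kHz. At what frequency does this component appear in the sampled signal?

T = 32 µs → f = 1/T = 31.25 kHz.
31.25 kHz > fs/2 = 19.75 kHz, folds to fs − 31.25 kHz = 8.25 kHz.

8.25 kHz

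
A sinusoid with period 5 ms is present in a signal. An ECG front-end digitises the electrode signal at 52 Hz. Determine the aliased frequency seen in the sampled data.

T = 5 ms → f = 1/T = 200 Hz.
200 Hz mod fs = 44 Hz.
44 Hz > fs/2 = 26 Hz, folds to fs − 44 Hz = 8 Hz.

8 Hz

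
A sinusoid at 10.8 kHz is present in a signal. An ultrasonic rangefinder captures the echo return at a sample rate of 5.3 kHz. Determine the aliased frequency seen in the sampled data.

0.2 kHz

10.8 kHz mod fs = 0.2 kHz.
0.2 kHz ≤ fs/2 = 2.65 kHz, appears at 0.2 kHz.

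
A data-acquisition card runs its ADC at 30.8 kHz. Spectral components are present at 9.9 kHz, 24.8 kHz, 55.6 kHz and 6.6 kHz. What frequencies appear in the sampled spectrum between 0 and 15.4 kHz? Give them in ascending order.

fs/2 = 15.4 kHz.
9.9 kHz ≤ fs/2 = 15.4 kHz, passes unchanged.
24.8 kHz > fs/2 = 15.4 kHz, folds to fs − 24.8 kHz = 6 kHz.
55.6 kHz mod fs = 24.8 kHz.
24.8 kHz > fs/2 = 15.4 kHz, folds to fs − 24.8 kHz = 6 kHz.
6.6 kHz ≤ fs/2 = 15.4 kHz, passes unchanged.
Distinct values: {6 kHz, 6.6 kHz, 9.9 kHz}.

6 kHz, 6.6 kHz, 9.9 kHz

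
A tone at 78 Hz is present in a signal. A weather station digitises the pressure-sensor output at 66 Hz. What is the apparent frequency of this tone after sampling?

12 Hz

78 Hz mod fs = 12 Hz.
12 Hz ≤ fs/2 = 33 Hz, appears at 12 Hz.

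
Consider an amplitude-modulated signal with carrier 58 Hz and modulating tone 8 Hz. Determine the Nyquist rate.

AM sidebands sit at fc ± fm = 50 Hz and 66 Hz.
Highest-frequency component: 66 Hz.
Nyquist rate = 2 × 66 Hz = 132 Hz.

132 Hz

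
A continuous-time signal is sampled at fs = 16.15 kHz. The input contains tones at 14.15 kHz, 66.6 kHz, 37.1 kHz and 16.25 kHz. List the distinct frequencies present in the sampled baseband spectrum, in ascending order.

0.1 kHz, 2 kHz, 4.8 kHz

fs/2 = 8.075 kHz.
14.15 kHz > fs/2 = 8.075 kHz, folds to fs − 14.15 kHz = 2 kHz.
66.6 kHz mod fs = 2 kHz.
2 kHz ≤ fs/2 = 8.075 kHz, appears at 2 kHz.
37.1 kHz mod fs = 4.8 kHz.
4.8 kHz ≤ fs/2 = 8.075 kHz, appears at 4.8 kHz.
16.25 kHz mod fs = 0.1 kHz.
0.1 kHz ≤ fs/2 = 8.075 kHz, appears at 0.1 kHz.
Distinct values: {0.1 kHz, 2 kHz, 4.8 kHz}.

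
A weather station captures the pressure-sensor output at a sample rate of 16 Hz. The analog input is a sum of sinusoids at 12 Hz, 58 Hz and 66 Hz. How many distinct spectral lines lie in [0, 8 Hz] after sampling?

3

fs/2 = 8 Hz.
12 Hz > fs/2 = 8 Hz, folds to fs − 12 Hz = 4 Hz.
58 Hz mod fs = 10 Hz.
10 Hz > fs/2 = 8 Hz, folds to fs − 10 Hz = 6 Hz.
66 Hz mod fs = 2 Hz.
2 Hz ≤ fs/2 = 8 Hz, appears at 2 Hz.
Distinct values: {2 Hz, 4 Hz, 6 Hz} → 3.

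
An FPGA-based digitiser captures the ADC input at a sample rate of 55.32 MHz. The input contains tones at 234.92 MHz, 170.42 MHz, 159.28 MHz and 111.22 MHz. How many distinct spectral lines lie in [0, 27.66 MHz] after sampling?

4

fs/2 = 27.66 MHz.
234.92 MHz mod fs = 13.64 MHz.
13.64 MHz ≤ fs/2 = 27.66 MHz, appears at 13.64 MHz.
170.42 MHz mod fs = 4.46 MHz.
4.46 MHz ≤ fs/2 = 27.66 MHz, appears at 4.46 MHz.
159.28 MHz mod fs = 48.64 MHz.
48.64 MHz > fs/2 = 27.66 MHz, folds to fs − 48.64 MHz = 6.68 MHz.
111.22 MHz mod fs = 0.58 MHz.
0.58 MHz ≤ fs/2 = 27.66 MHz, appears at 0.58 MHz.
Distinct values: {0.58 MHz, 4.46 MHz, 6.68 MHz, 13.64 MHz} → 4.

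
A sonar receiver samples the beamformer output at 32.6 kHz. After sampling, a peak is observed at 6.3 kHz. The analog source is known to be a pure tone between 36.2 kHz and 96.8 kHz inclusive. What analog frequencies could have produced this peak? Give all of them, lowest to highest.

Frequencies that alias to 6.3 kHz are k·fs ± 6.3 kHz for integer k ≥ 0.
k=0: 6.3 kHz.
k=1: 26.3 kHz, 38.9 kHz.
k=2: 58.9 kHz, 71.5 kHz.
k=3: 91.5 kHz, 104.1 kHz.
k=4: 124.1 kHz, 136.7 kHz.
Within [36.2 kHz, 96.8 kHz]: 38.9 kHz, 58.9 kHz, 71.5 kHz, 91.5 kHz.

38.9 kHz, 58.9 kHz, 71.5 kHz, 91.5 kHz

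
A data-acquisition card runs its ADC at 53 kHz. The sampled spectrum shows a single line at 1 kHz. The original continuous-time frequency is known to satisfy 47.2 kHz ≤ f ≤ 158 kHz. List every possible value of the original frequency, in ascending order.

52 kHz, 54 kHz, 105 kHz, 107 kHz, 158 kHz

Frequencies that alias to 1 kHz are k·fs ± 1 kHz for integer k ≥ 0.
k=0: 1 kHz.
k=1: 52 kHz, 54 kHz.
k=2: 105 kHz, 107 kHz.
k=3: 158 kHz, 160 kHz.
k=4: 211 kHz, 213 kHz.
Within [47.2 kHz, 158 kHz]: 52 kHz, 54 kHz, 105 kHz, 107 kHz, 158 kHz.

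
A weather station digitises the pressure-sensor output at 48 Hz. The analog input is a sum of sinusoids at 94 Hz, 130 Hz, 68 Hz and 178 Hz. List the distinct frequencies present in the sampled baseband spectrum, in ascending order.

2 Hz, 14 Hz, 20 Hz

fs/2 = 24 Hz.
94 Hz mod fs = 46 Hz.
46 Hz > fs/2 = 24 Hz, folds to fs − 46 Hz = 2 Hz.
130 Hz mod fs = 34 Hz.
34 Hz > fs/2 = 24 Hz, folds to fs − 34 Hz = 14 Hz.
68 Hz mod fs = 20 Hz.
20 Hz ≤ fs/2 = 24 Hz, appears at 20 Hz.
178 Hz mod fs = 34 Hz.
34 Hz > fs/2 = 24 Hz, folds to fs − 34 Hz = 14 Hz.
Distinct values: {2 Hz, 14 Hz, 20 Hz}.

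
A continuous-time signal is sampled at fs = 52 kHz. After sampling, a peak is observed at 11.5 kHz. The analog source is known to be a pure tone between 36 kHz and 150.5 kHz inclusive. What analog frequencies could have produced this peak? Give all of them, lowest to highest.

Frequencies that alias to 11.5 kHz are k·fs ± 11.5 kHz for integer k ≥ 0.
k=0: 11.5 kHz.
k=1: 40.5 kHz, 63.5 kHz.
k=2: 92.5 kHz, 115.5 kHz.
k=3: 144.5 kHz, 167.5 kHz.
k=4: 196.5 kHz, 219.5 kHz.
Within [36 kHz, 150.5 kHz]: 40.5 kHz, 63.5 kHz, 92.5 kHz, 115.5 kHz, 144.5 kHz.

40.5 kHz, 63.5 kHz, 92.5 kHz, 115.5 kHz, 144.5 kHz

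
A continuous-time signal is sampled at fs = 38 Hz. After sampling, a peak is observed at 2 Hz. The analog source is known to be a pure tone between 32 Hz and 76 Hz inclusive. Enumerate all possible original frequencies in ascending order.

Frequencies that alias to 2 Hz are k·fs ± 2 Hz for integer k ≥ 0.
k=0: 2 Hz.
k=1: 36 Hz, 40 Hz.
k=2: 74 Hz, 78 Hz.
k=3: 112 Hz, 116 Hz.
Within [32 Hz, 76 Hz]: 36 Hz, 40 Hz, 74 Hz.

36 Hz, 40 Hz, 74 Hz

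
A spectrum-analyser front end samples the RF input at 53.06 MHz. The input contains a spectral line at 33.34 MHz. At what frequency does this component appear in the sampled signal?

33.34 MHz > fs/2 = 26.53 MHz, folds to fs − 33.34 MHz = 19.72 MHz.

19.72 MHz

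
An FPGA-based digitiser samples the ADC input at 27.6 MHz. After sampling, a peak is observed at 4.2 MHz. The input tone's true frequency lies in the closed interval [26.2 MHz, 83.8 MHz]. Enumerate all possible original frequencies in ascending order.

Frequencies that alias to 4.2 MHz are k·fs ± 4.2 MHz for integer k ≥ 0.
k=0: 4.2 MHz.
k=1: 23.4 MHz, 31.8 MHz.
k=2: 51 MHz, 59.4 MHz.
k=3: 78.6 MHz, 87 MHz.
k=4: 106.2 MHz, 114.6 MHz.
Within [26.2 MHz, 83.8 MHz]: 31.8 MHz, 51 MHz, 59.4 MHz, 78.6 MHz.

31.8 MHz, 51 MHz, 59.4 MHz, 78.6 MHz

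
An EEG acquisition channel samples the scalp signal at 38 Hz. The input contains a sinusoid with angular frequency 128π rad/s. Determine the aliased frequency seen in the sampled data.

12 Hz

ω = 128π rad/s → f = ω/(2π) = 64 Hz.
64 Hz mod fs = 26 Hz.
26 Hz > fs/2 = 19 Hz, folds to fs − 26 Hz = 12 Hz.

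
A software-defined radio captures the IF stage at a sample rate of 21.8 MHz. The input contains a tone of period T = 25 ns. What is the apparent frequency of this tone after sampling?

T = 25 ns → f = 1/T = 40 MHz.
40 MHz mod fs = 18.2 MHz.
18.2 MHz > fs/2 = 10.9 MHz, folds to fs − 18.2 MHz = 3.6 MHz.

3.6 MHz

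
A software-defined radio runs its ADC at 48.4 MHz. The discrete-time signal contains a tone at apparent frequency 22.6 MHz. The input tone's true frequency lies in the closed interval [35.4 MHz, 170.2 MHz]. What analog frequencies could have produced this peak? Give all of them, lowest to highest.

71 MHz, 74.2 MHz, 119.4 MHz, 122.6 MHz, 167.8 MHz

Frequencies that alias to 22.6 MHz are k·fs ± 22.6 MHz for integer k ≥ 0.
k=0: 22.6 MHz.
k=1: 25.8 MHz, 71 MHz.
k=2: 74.2 MHz, 119.4 MHz.
k=3: 122.6 MHz, 167.8 MHz.
k=4: 171 MHz, 216.2 MHz.
Within [35.4 MHz, 170.2 MHz]: 71 MHz, 74.2 MHz, 119.4 MHz, 122.6 MHz, 167.8 MHz.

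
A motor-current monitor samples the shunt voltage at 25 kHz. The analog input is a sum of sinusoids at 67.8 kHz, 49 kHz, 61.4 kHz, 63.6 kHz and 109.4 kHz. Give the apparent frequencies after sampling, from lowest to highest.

fs/2 = 12.5 kHz.
67.8 kHz mod fs = 17.8 kHz.
17.8 kHz > fs/2 = 12.5 kHz, folds to fs − 17.8 kHz = 7.2 kHz.
49 kHz mod fs = 24 kHz.
24 kHz > fs/2 = 12.5 kHz, folds to fs − 24 kHz = 1 kHz.
61.4 kHz mod fs = 11.4 kHz.
11.4 kHz ≤ fs/2 = 12.5 kHz, appears at 11.4 kHz.
63.6 kHz mod fs = 13.6 kHz.
13.6 kHz > fs/2 = 12.5 kHz, folds to fs − 13.6 kHz = 11.4 kHz.
109.4 kHz mod fs = 9.4 kHz.
9.4 kHz ≤ fs/2 = 12.5 kHz, appears at 9.4 kHz.
Distinct values: {1 kHz, 7.2 kHz, 9.4 kHz, 11.4 kHz}.

1 kHz, 7.2 kHz, 9.4 kHz, 11.4 kHz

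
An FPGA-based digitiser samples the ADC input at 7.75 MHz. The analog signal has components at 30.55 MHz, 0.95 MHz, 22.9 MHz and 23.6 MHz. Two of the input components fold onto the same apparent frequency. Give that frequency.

0.35 MHz

fs/2 = 3.875 MHz.
30.55 MHz mod fs = 7.3 MHz.
7.3 MHz > fs/2 = 3.875 MHz, folds to fs − 7.3 MHz = 0.45 MHz.
0.95 MHz ≤ fs/2 = 3.875 MHz, passes unchanged.
22.9 MHz mod fs = 7.4 MHz.
7.4 MHz > fs/2 = 3.875 MHz, folds to fs − 7.4 MHz = 0.35 MHz.
23.6 MHz mod fs = 0.35 MHz.
0.35 MHz ≤ fs/2 = 3.875 MHz, appears at 0.35 MHz.
22.9 MHz and 23.6 MHz both map to 0.35 MHz.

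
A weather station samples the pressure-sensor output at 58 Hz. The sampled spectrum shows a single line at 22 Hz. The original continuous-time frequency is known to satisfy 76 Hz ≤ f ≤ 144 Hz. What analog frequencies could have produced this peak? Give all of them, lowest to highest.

80 Hz, 94 Hz, 138 Hz

Frequencies that alias to 22 Hz are k·fs ± 22 Hz for integer k ≥ 0.
k=0: 22 Hz.
k=1: 36 Hz, 80 Hz.
k=2: 94 Hz, 138 Hz.
k=3: 152 Hz, 196 Hz.
Within [76 Hz, 144 Hz]: 80 Hz, 94 Hz, 138 Hz.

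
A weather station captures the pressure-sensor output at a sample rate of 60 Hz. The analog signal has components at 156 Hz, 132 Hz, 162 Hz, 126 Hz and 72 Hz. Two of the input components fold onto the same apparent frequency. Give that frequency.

fs/2 = 30 Hz.
156 Hz mod fs = 36 Hz.
36 Hz > fs/2 = 30 Hz, folds to fs − 36 Hz = 24 Hz.
132 Hz mod fs = 12 Hz.
12 Hz ≤ fs/2 = 30 Hz, appears at 12 Hz.
162 Hz mod fs = 42 Hz.
42 Hz > fs/2 = 30 Hz, folds to fs − 42 Hz = 18 Hz.
126 Hz mod fs = 6 Hz.
6 Hz ≤ fs/2 = 30 Hz, appears at 6 Hz.
72 Hz mod fs = 12 Hz.
12 Hz ≤ fs/2 = 30 Hz, appears at 12 Hz.
72 Hz and 132 Hz both map to 12 Hz.

12 Hz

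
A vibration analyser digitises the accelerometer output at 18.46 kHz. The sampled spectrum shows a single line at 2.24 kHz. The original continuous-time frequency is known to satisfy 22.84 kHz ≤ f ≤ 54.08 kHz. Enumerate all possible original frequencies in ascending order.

34.68 kHz, 39.16 kHz, 53.14 kHz

Frequencies that alias to 2.24 kHz are k·fs ± 2.24 kHz for integer k ≥ 0.
k=0: 2.24 kHz.
k=1: 16.22 kHz, 20.7 kHz.
k=2: 34.68 kHz, 39.16 kHz.
k=3: 53.14 kHz, 57.62 kHz.
k=4: 71.6 kHz, 76.08 kHz.
Within [22.84 kHz, 54.08 kHz]: 34.68 kHz, 39.16 kHz, 53.14 kHz.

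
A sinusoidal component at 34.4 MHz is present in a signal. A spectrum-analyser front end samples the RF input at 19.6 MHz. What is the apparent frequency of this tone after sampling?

4.8 MHz

34.4 MHz mod fs = 14.8 MHz.
14.8 MHz > fs/2 = 9.8 MHz, folds to fs − 14.8 MHz = 4.8 MHz.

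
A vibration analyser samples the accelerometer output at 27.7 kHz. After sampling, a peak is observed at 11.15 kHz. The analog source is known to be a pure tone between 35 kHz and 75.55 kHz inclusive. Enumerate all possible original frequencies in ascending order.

Frequencies that alias to 11.15 kHz are k·fs ± 11.15 kHz for integer k ≥ 0.
k=0: 11.15 kHz.
k=1: 16.55 kHz, 38.85 kHz.
k=2: 44.25 kHz, 66.55 kHz.
k=3: 71.95 kHz, 94.25 kHz.
k=4: 99.65 kHz, 121.95 kHz.
Within [35 kHz, 75.55 kHz]: 38.85 kHz, 44.25 kHz, 66.55 kHz, 71.95 kHz.

38.85 kHz, 44.25 kHz, 66.55 kHz, 71.95 kHz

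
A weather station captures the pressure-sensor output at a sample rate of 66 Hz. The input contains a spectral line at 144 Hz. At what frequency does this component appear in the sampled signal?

12 Hz

144 Hz mod fs = 12 Hz.
12 Hz ≤ fs/2 = 33 Hz, appears at 12 Hz.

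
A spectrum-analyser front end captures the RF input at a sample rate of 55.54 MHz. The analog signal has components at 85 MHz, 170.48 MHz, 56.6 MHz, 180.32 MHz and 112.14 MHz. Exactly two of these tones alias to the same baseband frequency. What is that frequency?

1.06 MHz

fs/2 = 27.77 MHz.
85 MHz mod fs = 29.46 MHz.
29.46 MHz > fs/2 = 27.77 MHz, folds to fs − 29.46 MHz = 26.08 MHz.
170.48 MHz mod fs = 3.86 MHz.
3.86 MHz ≤ fs/2 = 27.77 MHz, appears at 3.86 MHz.
56.6 MHz mod fs = 1.06 MHz.
1.06 MHz ≤ fs/2 = 27.77 MHz, appears at 1.06 MHz.
180.32 MHz mod fs = 13.7 MHz.
13.7 MHz ≤ fs/2 = 27.77 MHz, appears at 13.7 MHz.
112.14 MHz mod fs = 1.06 MHz.
1.06 MHz ≤ fs/2 = 27.77 MHz, appears at 1.06 MHz.
56.6 MHz and 112.14 MHz both map to 1.06 MHz.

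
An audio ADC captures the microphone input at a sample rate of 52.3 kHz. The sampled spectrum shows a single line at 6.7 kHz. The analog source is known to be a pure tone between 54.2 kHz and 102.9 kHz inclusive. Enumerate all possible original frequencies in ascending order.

Frequencies that alias to 6.7 kHz are k·fs ± 6.7 kHz for integer k ≥ 0.
k=0: 6.7 kHz.
k=1: 45.6 kHz, 59 kHz.
k=2: 97.9 kHz, 111.3 kHz.
k=3: 150.2 kHz, 163.6 kHz.
Within [54.2 kHz, 102.9 kHz]: 59 kHz, 97.9 kHz.

59 kHz, 97.9 kHz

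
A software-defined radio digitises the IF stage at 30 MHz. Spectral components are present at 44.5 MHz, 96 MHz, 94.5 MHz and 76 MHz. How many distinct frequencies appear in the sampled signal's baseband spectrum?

4

fs/2 = 15 MHz.
44.5 MHz mod fs = 14.5 MHz.
14.5 MHz ≤ fs/2 = 15 MHz, appears at 14.5 MHz.
96 MHz mod fs = 6 MHz.
6 MHz ≤ fs/2 = 15 MHz, appears at 6 MHz.
94.5 MHz mod fs = 4.5 MHz.
4.5 MHz ≤ fs/2 = 15 MHz, appears at 4.5 MHz.
76 MHz mod fs = 16 MHz.
16 MHz > fs/2 = 15 MHz, folds to fs − 16 MHz = 14 MHz.
Distinct values: {4.5 MHz, 6 MHz, 14 MHz, 14.5 MHz} → 4.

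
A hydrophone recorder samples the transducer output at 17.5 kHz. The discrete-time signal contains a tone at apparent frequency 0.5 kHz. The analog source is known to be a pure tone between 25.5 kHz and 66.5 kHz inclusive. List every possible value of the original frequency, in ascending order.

34.5 kHz, 35.5 kHz, 52 kHz, 53 kHz

Frequencies that alias to 0.5 kHz are k·fs ± 0.5 kHz for integer k ≥ 0.
k=0: 0.5 kHz.
k=1: 17 kHz, 18 kHz.
k=2: 34.5 kHz, 35.5 kHz.
k=3: 52 kHz, 53 kHz.
k=4: 69.5 kHz, 70.5 kHz.
Within [25.5 kHz, 66.5 kHz]: 34.5 kHz, 35.5 kHz, 52 kHz, 53 kHz.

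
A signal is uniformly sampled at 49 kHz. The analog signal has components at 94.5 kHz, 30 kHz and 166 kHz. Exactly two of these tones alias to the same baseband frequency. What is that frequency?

fs/2 = 24.5 kHz.
94.5 kHz mod fs = 45.5 kHz.
45.5 kHz > fs/2 = 24.5 kHz, folds to fs − 45.5 kHz = 3.5 kHz.
30 kHz > fs/2 = 24.5 kHz, folds to fs − 30 kHz = 19 kHz.
166 kHz mod fs = 19 kHz.
19 kHz ≤ fs/2 = 24.5 kHz, appears at 19 kHz.
30 kHz and 166 kHz both map to 19 kHz.

19 kHz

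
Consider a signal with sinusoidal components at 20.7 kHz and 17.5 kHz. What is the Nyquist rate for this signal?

Highest-frequency component: 20.7 kHz.
Nyquist rate = 2 × 20.7 kHz = 41.4 kHz.

41.4 kHz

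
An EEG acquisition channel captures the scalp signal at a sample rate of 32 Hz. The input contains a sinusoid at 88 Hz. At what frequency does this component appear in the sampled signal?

8 Hz

88 Hz mod fs = 24 Hz.
24 Hz > fs/2 = 16 Hz, folds to fs − 24 Hz = 8 Hz.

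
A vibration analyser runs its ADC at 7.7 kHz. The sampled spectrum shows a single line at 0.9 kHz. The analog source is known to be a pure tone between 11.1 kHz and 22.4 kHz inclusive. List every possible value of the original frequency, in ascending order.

Frequencies that alias to 0.9 kHz are k·fs ± 0.9 kHz for integer k ≥ 0.
k=0: 0.9 kHz.
k=1: 6.8 kHz, 8.6 kHz.
k=2: 14.5 kHz, 16.3 kHz.
k=3: 22.2 kHz, 24 kHz.
k=4: 29.9 kHz, 31.7 kHz.
Within [11.1 kHz, 22.4 kHz]: 14.5 kHz, 16.3 kHz, 22.2 kHz.

14.5 kHz, 16.3 kHz, 22.2 kHz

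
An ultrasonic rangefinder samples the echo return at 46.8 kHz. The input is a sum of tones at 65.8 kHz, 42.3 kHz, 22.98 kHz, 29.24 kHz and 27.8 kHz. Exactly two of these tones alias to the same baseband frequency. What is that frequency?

fs/2 = 23.4 kHz.
65.8 kHz mod fs = 19 kHz.
19 kHz ≤ fs/2 = 23.4 kHz, appears at 19 kHz.
42.3 kHz > fs/2 = 23.4 kHz, folds to fs − 42.3 kHz = 4.5 kHz.
22.98 kHz ≤ fs/2 = 23.4 kHz, passes unchanged.
29.24 kHz > fs/2 = 23.4 kHz, folds to fs − 29.24 kHz = 17.56 kHz.
27.8 kHz > fs/2 = 23.4 kHz, folds to fs − 27.8 kHz = 19 kHz.
27.8 kHz and 65.8 kHz both map to 19 kHz.

19 kHz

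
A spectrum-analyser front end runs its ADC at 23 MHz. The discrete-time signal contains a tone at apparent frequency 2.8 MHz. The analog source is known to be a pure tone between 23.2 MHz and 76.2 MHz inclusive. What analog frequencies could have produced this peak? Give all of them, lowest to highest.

25.8 MHz, 43.2 MHz, 48.8 MHz, 66.2 MHz, 71.8 MHz

Frequencies that alias to 2.8 MHz are k·fs ± 2.8 MHz for integer k ≥ 0.
k=0: 2.8 MHz.
k=1: 20.2 MHz, 25.8 MHz.
k=2: 43.2 MHz, 48.8 MHz.
k=3: 66.2 MHz, 71.8 MHz.
k=4: 89.2 MHz, 94.8 MHz.
Within [23.2 MHz, 76.2 MHz]: 25.8 MHz, 43.2 MHz, 48.8 MHz, 66.2 MHz, 71.8 MHz.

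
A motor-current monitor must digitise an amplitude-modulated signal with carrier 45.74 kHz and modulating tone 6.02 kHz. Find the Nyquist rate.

AM sidebands sit at fc ± fm = 39.72 kHz and 51.76 kHz.
Highest-frequency component: 51.76 kHz.
Nyquist rate = 2 × 51.76 kHz = 103.52 kHz.

103.52 kHz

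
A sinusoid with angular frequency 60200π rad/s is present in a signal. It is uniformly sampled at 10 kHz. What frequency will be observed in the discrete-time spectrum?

0.1 kHz

ω = 60200π rad/s → f = ω/(2π) = 30100 Hz = 30.1 kHz.
30.1 kHz mod fs = 0.1 kHz.
0.1 kHz ≤ fs/2 = 5 kHz, appears at 0.1 kHz.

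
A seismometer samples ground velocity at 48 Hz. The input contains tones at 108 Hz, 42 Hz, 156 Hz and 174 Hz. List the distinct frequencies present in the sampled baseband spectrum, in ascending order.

6 Hz, 12 Hz, 18 Hz

fs/2 = 24 Hz.
108 Hz mod fs = 12 Hz.
12 Hz ≤ fs/2 = 24 Hz, appears at 12 Hz.
42 Hz > fs/2 = 24 Hz, folds to fs − 42 Hz = 6 Hz.
156 Hz mod fs = 12 Hz.
12 Hz ≤ fs/2 = 24 Hz, appears at 12 Hz.
174 Hz mod fs = 30 Hz.
30 Hz > fs/2 = 24 Hz, folds to fs − 30 Hz = 18 Hz.
Distinct values: {6 Hz, 12 Hz, 18 Hz}.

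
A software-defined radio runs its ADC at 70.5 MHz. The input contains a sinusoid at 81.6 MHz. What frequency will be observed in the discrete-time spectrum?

11.1 MHz

81.6 MHz mod fs = 11.1 MHz.
11.1 MHz ≤ fs/2 = 35.25 MHz, appears at 11.1 MHz.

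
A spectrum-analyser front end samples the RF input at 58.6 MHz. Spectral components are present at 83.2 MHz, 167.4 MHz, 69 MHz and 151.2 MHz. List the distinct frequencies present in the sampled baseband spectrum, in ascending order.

fs/2 = 29.3 MHz.
83.2 MHz mod fs = 24.6 MHz.
24.6 MHz ≤ fs/2 = 29.3 MHz, appears at 24.6 MHz.
167.4 MHz mod fs = 50.2 MHz.
50.2 MHz > fs/2 = 29.3 MHz, folds to fs − 50.2 MHz = 8.4 MHz.
69 MHz mod fs = 10.4 MHz.
10.4 MHz ≤ fs/2 = 29.3 MHz, appears at 10.4 MHz.
151.2 MHz mod fs = 34 MHz.
34 MHz > fs/2 = 29.3 MHz, folds to fs − 34 MHz = 24.6 MHz.
Distinct values: {8.4 MHz, 10.4 MHz, 24.6 MHz}.

8.4 MHz, 10.4 MHz, 24.6 MHz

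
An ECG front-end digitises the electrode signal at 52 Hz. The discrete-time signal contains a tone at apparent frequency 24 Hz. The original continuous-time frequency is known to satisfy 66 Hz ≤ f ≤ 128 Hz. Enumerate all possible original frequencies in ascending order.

Frequencies that alias to 24 Hz are k·fs ± 24 Hz for integer k ≥ 0.
k=0: 24 Hz.
k=1: 28 Hz, 76 Hz.
k=2: 80 Hz, 128 Hz.
k=3: 132 Hz, 180 Hz.
Within [66 Hz, 128 Hz]: 76 Hz, 80 Hz, 128 Hz.

76 Hz, 80 Hz, 128 Hz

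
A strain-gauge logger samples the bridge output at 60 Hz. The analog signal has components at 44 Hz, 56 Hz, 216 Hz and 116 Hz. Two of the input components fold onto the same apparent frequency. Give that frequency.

4 Hz

fs/2 = 30 Hz.
44 Hz > fs/2 = 30 Hz, folds to fs − 44 Hz = 16 Hz.
56 Hz > fs/2 = 30 Hz, folds to fs − 56 Hz = 4 Hz.
216 Hz mod fs = 36 Hz.
36 Hz > fs/2 = 30 Hz, folds to fs − 36 Hz = 24 Hz.
116 Hz mod fs = 56 Hz.
56 Hz > fs/2 = 30 Hz, folds to fs − 56 Hz = 4 Hz.
56 Hz and 116 Hz both map to 4 Hz.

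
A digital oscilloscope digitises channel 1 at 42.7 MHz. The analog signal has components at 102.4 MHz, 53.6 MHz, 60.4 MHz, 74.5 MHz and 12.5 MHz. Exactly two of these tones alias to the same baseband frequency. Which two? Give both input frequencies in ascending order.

fs/2 = 21.35 MHz.
102.4 MHz mod fs = 17 MHz.
17 MHz ≤ fs/2 = 21.35 MHz, appears at 17 MHz.
53.6 MHz mod fs = 10.9 MHz.
10.9 MHz ≤ fs/2 = 21.35 MHz, appears at 10.9 MHz.
60.4 MHz mod fs = 17.7 MHz.
17.7 MHz ≤ fs/2 = 21.35 MHz, appears at 17.7 MHz.
74.5 MHz mod fs = 31.8 MHz.
31.8 MHz > fs/2 = 21.35 MHz, folds to fs − 31.8 MHz = 10.9 MHz.
12.5 MHz ≤ fs/2 = 21.35 MHz, passes unchanged.
53.6 MHz and 74.5 MHz both map to 10.9 MHz.

53.6 MHz, 74.5 MHz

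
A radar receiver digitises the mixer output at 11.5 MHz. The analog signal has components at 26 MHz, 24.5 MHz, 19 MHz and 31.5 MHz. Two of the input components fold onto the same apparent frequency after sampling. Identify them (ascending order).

fs/2 = 5.75 MHz.
26 MHz mod fs = 3 MHz.
3 MHz ≤ fs/2 = 5.75 MHz, appears at 3 MHz.
24.5 MHz mod fs = 1.5 MHz.
1.5 MHz ≤ fs/2 = 5.75 MHz, appears at 1.5 MHz.
19 MHz mod fs = 7.5 MHz.
7.5 MHz > fs/2 = 5.75 MHz, folds to fs − 7.5 MHz = 4 MHz.
31.5 MHz mod fs = 8.5 MHz.
8.5 MHz > fs/2 = 5.75 MHz, folds to fs − 8.5 MHz = 3 MHz.
26 MHz and 31.5 MHz both map to 3 MHz.

26 MHz, 31.5 MHz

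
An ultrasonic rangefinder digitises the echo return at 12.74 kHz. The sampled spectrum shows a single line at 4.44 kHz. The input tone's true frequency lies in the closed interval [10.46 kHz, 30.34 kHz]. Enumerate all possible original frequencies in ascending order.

17.18 kHz, 21.04 kHz, 29.92 kHz

Frequencies that alias to 4.44 kHz are k·fs ± 4.44 kHz for integer k ≥ 0.
k=0: 4.44 kHz.
k=1: 8.3 kHz, 17.18 kHz.
k=2: 21.04 kHz, 29.92 kHz.
k=3: 33.78 kHz, 42.66 kHz.
Within [10.46 kHz, 30.34 kHz]: 17.18 kHz, 21.04 kHz, 29.92 kHz.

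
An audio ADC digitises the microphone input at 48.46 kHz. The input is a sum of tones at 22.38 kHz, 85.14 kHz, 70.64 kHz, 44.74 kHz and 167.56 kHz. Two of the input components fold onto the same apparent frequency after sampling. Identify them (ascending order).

fs/2 = 24.23 kHz.
22.38 kHz ≤ fs/2 = 24.23 kHz, passes unchanged.
85.14 kHz mod fs = 36.68 kHz.
36.68 kHz > fs/2 = 24.23 kHz, folds to fs − 36.68 kHz = 11.78 kHz.
70.64 kHz mod fs = 22.18 kHz.
22.18 kHz ≤ fs/2 = 24.23 kHz, appears at 22.18 kHz.
44.74 kHz > fs/2 = 24.23 kHz, folds to fs − 44.74 kHz = 3.72 kHz.
167.56 kHz mod fs = 22.18 kHz.
22.18 kHz ≤ fs/2 = 24.23 kHz, appears at 22.18 kHz.
70.64 kHz and 167.56 kHz both map to 22.18 kHz.

70.64 kHz, 167.56 kHz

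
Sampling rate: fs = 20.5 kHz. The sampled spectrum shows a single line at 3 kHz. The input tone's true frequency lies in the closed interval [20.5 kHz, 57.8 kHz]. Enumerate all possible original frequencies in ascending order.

23.5 kHz, 38 kHz, 44 kHz

Frequencies that alias to 3 kHz are k·fs ± 3 kHz for integer k ≥ 0.
k=0: 3 kHz.
k=1: 17.5 kHz, 23.5 kHz.
k=2: 38 kHz, 44 kHz.
k=3: 58.5 kHz, 64.5 kHz.
Within [20.5 kHz, 57.8 kHz]: 23.5 kHz, 38 kHz, 44 kHz.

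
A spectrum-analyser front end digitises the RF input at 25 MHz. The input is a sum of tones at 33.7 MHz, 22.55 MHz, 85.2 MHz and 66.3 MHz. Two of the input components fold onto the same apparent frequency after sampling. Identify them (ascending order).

fs/2 = 12.5 MHz.
33.7 MHz mod fs = 8.7 MHz.
8.7 MHz ≤ fs/2 = 12.5 MHz, appears at 8.7 MHz.
22.55 MHz > fs/2 = 12.5 MHz, folds to fs − 22.55 MHz = 2.45 MHz.
85.2 MHz mod fs = 10.2 MHz.
10.2 MHz ≤ fs/2 = 12.5 MHz, appears at 10.2 MHz.
66.3 MHz mod fs = 16.3 MHz.
16.3 MHz > fs/2 = 12.5 MHz, folds to fs − 16.3 MHz = 8.7 MHz.
33.7 MHz and 66.3 MHz both map to 8.7 MHz.

33.7 MHz, 66.3 MHz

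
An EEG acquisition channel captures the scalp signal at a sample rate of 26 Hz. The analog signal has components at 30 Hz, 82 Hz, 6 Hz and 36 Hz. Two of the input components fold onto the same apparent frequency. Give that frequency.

4 Hz

fs/2 = 13 Hz.
30 Hz mod fs = 4 Hz.
4 Hz ≤ fs/2 = 13 Hz, appears at 4 Hz.
82 Hz mod fs = 4 Hz.
4 Hz ≤ fs/2 = 13 Hz, appears at 4 Hz.
6 Hz ≤ fs/2 = 13 Hz, passes unchanged.
36 Hz mod fs = 10 Hz.
10 Hz ≤ fs/2 = 13 Hz, appears at 10 Hz.
30 Hz and 82 Hz both map to 4 Hz.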